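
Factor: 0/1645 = 0 = 0^1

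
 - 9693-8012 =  - 17705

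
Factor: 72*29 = 2088 = 2^3*3^2*29^1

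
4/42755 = 4/42755 = 0.00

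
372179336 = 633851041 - 261671705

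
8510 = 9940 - 1430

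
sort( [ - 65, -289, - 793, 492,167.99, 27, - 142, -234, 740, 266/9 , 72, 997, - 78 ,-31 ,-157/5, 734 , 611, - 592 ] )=[ - 793, - 592,  -  289,-234,- 142,-78, - 65,-157/5, - 31,27,266/9, 72, 167.99, 492,611,734, 740, 997]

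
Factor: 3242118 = 2^1*3^1 * 11^1*49123^1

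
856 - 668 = 188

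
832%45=22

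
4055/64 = 4055/64 = 63.36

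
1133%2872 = 1133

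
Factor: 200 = 2^3 * 5^2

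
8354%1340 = 314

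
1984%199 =193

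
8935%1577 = 1050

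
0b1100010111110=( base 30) 714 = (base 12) 37ba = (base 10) 6334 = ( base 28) 826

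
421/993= 421/993 = 0.42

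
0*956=0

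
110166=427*258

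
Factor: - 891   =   - 3^4*11^1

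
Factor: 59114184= 2^3 * 3^1*197^1*12503^1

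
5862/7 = 5862/7 = 837.43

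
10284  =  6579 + 3705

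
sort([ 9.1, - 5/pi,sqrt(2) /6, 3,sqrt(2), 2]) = [ - 5/pi,  sqrt(2)/6,sqrt ( 2 ), 2,3,9.1 ]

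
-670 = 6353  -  7023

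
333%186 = 147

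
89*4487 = 399343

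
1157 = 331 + 826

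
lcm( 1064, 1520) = 10640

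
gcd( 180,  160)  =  20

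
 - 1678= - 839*2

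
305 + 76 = 381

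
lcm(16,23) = 368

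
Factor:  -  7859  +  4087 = - 2^2*23^1 * 41^1=- 3772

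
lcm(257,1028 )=1028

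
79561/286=79561/286= 278.19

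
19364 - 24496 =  - 5132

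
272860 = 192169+80691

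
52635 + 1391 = 54026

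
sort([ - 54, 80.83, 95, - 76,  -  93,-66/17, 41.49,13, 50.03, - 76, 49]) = [ - 93,-76, - 76, - 54, - 66/17, 13, 41.49, 49,50.03, 80.83, 95 ]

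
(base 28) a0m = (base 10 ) 7862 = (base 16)1eb6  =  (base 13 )376A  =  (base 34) 6R8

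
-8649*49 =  - 423801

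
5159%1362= 1073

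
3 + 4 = 7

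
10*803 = 8030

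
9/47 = 9/47 = 0.19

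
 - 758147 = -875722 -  - 117575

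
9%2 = 1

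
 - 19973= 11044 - 31017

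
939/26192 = 939/26192 = 0.04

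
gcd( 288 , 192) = 96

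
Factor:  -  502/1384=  - 2^( - 2 ) * 173^( -1) * 251^1 = -251/692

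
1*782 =782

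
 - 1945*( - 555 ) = 1079475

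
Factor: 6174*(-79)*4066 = -1983175236 = -2^2*3^2*7^3 * 19^1 * 79^1*107^1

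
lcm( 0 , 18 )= 0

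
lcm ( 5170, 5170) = 5170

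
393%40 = 33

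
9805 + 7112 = 16917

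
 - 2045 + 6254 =4209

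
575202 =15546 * 37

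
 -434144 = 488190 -922334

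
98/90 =49/45 =1.09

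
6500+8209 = 14709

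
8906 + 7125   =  16031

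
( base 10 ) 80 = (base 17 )4C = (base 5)310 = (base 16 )50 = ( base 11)73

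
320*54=17280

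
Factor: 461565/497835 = 789/851 = 3^1 * 23^ ( - 1 )*37^( - 1)*263^1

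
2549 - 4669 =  - 2120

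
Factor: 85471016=2^3*10683877^1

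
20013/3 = 6671 =6671.00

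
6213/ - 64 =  - 6213/64 = - 97.08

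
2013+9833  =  11846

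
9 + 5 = 14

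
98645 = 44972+53673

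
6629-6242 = 387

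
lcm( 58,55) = 3190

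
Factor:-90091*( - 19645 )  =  5^1*23^1*3917^1*3929^1 = 1769837695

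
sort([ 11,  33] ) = [ 11,  33] 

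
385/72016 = 55/10288 =0.01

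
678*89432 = 60634896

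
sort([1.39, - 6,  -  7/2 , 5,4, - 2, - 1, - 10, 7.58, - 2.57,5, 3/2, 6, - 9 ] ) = [ - 10, - 9, - 6,  -  7/2, - 2.57,-2 , - 1,1.39 , 3/2,4,5 , 5,6, 7.58]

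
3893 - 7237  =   - 3344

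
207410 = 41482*5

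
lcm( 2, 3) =6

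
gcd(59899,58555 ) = 7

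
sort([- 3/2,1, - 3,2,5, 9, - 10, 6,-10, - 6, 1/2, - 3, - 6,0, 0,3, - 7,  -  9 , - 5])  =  [ - 10, - 10, - 9, - 7, - 6,  -  6, - 5, - 3, - 3, - 3/2, 0, 0,1/2, 1,2, 3, 5,  6, 9 ]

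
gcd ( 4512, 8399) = 1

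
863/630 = 1 + 233/630 = 1.37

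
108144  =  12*9012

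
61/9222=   61/9222 = 0.01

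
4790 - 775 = 4015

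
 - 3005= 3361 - 6366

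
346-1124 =-778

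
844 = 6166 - 5322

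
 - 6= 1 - 7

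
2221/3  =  740 + 1/3  =  740.33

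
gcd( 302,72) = 2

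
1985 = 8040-6055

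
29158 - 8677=20481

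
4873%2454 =2419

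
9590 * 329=3155110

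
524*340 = 178160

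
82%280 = 82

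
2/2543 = 2/2543 = 0.00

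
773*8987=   6946951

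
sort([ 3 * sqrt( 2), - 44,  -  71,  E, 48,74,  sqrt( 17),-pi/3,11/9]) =[- 71, - 44, - pi/3,11/9,E,sqrt( 17),3 * sqrt(2 ), 48,74]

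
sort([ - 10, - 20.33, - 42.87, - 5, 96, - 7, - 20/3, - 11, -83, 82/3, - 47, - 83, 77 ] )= [ - 83, - 83 , - 47,-42.87, - 20.33, - 11, -10,  -  7, - 20/3, -5, 82/3, 77, 96]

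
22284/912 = 1857/76 = 24.43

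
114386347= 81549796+32836551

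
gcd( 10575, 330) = 15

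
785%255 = 20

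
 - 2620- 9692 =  - 12312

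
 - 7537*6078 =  - 45809886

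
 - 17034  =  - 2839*6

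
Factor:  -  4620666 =-2^1*3^1*770111^1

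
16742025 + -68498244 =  - 51756219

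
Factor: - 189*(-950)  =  2^1*3^3*5^2*7^1*19^1 = 179550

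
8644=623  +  8021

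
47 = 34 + 13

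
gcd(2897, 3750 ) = 1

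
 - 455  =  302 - 757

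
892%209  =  56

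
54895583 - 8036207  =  46859376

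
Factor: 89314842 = 2^1 * 3^1*23^1*647209^1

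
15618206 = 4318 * 3617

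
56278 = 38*1481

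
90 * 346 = 31140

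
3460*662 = 2290520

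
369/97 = 3 + 78/97 =3.80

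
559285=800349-241064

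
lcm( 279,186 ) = 558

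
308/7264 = 77/1816 = 0.04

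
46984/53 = 886 + 26/53= 886.49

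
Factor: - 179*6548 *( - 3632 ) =4257038144 = 2^6*179^1 * 227^1*1637^1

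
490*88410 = 43320900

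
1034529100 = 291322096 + 743207004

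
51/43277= 51/43277 = 0.00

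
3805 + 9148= 12953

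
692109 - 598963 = 93146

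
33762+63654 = 97416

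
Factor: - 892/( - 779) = 2^2*19^ (-1)*41^( - 1)*223^1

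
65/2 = 65/2 = 32.50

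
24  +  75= 99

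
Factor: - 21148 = - 2^2*17^1*311^1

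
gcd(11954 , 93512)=2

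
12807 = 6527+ 6280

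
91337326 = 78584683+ 12752643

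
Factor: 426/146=213/73 = 3^1 * 71^1 *73^( - 1 )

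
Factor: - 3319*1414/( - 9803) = 4693066/9803 = 2^1*7^1 * 101^1*3319^1*9803^(- 1) 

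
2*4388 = 8776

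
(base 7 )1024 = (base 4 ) 11221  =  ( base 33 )AV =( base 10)361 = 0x169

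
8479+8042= 16521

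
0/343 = 0 = 0.00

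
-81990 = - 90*911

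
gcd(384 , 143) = 1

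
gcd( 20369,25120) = 1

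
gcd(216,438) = 6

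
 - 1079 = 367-1446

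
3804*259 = 985236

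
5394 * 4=21576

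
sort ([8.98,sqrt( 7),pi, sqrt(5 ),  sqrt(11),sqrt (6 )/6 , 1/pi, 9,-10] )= [  -  10, 1/pi,sqrt(6)/6,  sqrt(5 ),sqrt(7 ),pi, sqrt(11 ), 8.98,9 ] 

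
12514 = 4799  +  7715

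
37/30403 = 37/30403 =0.00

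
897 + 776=1673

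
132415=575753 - 443338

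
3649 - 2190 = 1459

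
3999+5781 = 9780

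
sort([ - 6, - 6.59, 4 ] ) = [ - 6.59, - 6,4 ]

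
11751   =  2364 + 9387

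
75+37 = 112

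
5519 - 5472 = 47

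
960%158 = 12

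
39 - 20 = 19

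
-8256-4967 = -13223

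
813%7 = 1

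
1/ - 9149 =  - 1 + 9148/9149= -0.00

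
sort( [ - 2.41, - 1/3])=[-2.41  ,  -  1/3 ]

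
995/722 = 995/722 = 1.38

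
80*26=2080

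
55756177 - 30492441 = 25263736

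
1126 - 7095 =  - 5969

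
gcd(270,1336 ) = 2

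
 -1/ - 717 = 1/717=0.00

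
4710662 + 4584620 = 9295282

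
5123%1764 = 1595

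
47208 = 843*56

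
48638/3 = 48638/3 =16212.67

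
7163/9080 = 7163/9080= 0.79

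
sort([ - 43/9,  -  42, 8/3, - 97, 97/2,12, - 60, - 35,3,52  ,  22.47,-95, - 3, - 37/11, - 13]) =[ - 97, - 95,-60, - 42, - 35, - 13 , - 43/9, - 37/11,  -  3, 8/3, 3,12,22.47,97/2, 52]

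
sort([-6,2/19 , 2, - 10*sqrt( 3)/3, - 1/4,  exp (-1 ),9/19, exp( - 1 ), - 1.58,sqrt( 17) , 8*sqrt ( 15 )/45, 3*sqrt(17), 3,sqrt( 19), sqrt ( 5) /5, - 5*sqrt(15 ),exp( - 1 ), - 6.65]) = [ - 5*sqrt( 15),-6.65,-6, - 10*sqrt( 3)/3,-1.58, - 1/4,2/19, exp(  -  1), exp(  -  1), exp( - 1), sqrt(5 ) /5, 9/19, 8*sqrt ( 15 ) /45,2, 3,  sqrt( 17),sqrt( 19),3*sqrt( 17) ]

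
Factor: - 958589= -137^1*6997^1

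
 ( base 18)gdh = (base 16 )153B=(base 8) 12473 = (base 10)5435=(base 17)11DC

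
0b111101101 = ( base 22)109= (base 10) 493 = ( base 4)13231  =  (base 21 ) 12a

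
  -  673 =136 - 809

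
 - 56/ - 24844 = 14/6211  =  0.00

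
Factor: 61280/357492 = 15320/89373 = 2^3*3^(-1 )*5^1*31^( - 3)*383^1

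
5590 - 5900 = - 310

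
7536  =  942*8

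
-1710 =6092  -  7802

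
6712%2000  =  712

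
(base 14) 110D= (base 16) b89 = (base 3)11001101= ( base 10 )2953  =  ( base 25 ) 4I3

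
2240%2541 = 2240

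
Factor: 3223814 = 2^1 * 11^1*29^1*31^1 * 163^1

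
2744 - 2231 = 513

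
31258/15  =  31258/15 = 2083.87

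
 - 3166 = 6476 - 9642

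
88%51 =37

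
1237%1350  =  1237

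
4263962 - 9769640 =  - 5505678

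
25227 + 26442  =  51669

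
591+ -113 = 478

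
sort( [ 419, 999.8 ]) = [ 419, 999.8] 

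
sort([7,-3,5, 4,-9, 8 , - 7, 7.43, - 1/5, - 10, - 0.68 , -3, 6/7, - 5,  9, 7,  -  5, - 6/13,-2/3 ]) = [ - 10, - 9, - 7,-5,-5,-3,-3,- 0.68, - 2/3, - 6/13, - 1/5, 6/7, 4,5, 7,7,7.43, 8, 9 ]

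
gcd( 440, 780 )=20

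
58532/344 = 170 + 13/86 = 170.15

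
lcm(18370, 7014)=385770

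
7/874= 7/874 =0.01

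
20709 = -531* ( - 39)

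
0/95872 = 0  =  0.00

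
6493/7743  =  6493/7743  =  0.84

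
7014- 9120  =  -2106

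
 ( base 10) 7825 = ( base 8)17221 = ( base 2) 1111010010001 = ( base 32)7kh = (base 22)g3f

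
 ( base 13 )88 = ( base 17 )6a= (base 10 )112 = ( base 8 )160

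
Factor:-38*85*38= - 2^2*5^1*17^1*19^2 =- 122740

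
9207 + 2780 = 11987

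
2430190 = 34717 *70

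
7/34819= 7/34819= 0.00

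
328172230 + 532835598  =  861007828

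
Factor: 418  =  2^1*11^1*19^1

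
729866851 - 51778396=678088455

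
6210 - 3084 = 3126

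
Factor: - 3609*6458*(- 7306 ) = 2^2*3^2*13^1*281^1*401^1* 3229^1 = 170280372132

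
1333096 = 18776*71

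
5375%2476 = 423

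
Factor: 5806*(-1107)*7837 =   -  2^1*3^3*17^1*41^1 * 461^1*2903^1 = - 50370295554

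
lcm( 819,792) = 72072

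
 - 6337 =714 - 7051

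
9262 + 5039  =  14301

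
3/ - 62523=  - 1/20841 = -0.00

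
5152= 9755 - 4603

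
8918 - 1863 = 7055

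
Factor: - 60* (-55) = 3300 = 2^2 * 3^1 * 5^2*11^1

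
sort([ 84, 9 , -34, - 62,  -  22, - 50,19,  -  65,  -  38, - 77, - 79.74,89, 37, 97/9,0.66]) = [ - 79.74, - 77,-65,  -  62,-50, - 38, - 34, - 22 , 0.66,9,97/9,19, 37, 84, 89]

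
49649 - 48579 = 1070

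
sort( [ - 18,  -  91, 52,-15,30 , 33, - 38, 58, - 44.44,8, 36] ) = [ - 91,  -  44.44,  -  38, - 18, - 15, 8, 30 , 33 , 36, 52,58]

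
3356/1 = 3356 = 3356.00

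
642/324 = 107/54 = 1.98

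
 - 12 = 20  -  32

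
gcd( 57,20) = 1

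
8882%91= 55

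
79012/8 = 9876 + 1/2 = 9876.50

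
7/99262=7/99262=0.00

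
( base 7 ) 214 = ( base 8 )155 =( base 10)109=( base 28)3p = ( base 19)5E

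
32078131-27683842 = 4394289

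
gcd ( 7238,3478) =94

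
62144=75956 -13812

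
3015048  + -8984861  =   - 5969813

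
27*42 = 1134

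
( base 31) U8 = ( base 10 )938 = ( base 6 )4202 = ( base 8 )1652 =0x3aa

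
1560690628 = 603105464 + 957585164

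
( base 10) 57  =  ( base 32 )1p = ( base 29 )1S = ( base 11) 52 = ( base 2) 111001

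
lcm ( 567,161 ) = 13041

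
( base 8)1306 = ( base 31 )MS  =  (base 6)3142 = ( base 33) LH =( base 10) 710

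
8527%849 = 37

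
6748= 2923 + 3825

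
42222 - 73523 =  - 31301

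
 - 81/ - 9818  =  81/9818 = 0.01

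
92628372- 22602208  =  70026164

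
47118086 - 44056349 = 3061737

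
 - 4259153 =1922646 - 6181799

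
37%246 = 37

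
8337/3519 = 2 + 433/1173 = 2.37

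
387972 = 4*96993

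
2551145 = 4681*545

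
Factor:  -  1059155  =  -5^1*19^1*11149^1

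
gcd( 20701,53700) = 1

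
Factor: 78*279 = 21762 = 2^1*3^3*13^1*  31^1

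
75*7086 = 531450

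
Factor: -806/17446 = -31/671 = - 11^(-1)*31^1 * 61^( - 1)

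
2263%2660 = 2263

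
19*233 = 4427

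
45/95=9/19 = 0.47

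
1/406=1/406 = 0.00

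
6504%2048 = 360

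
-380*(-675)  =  256500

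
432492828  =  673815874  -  241323046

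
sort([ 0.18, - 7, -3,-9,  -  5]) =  [-9, - 7, - 5,  -  3, 0.18] 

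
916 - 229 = 687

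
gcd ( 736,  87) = 1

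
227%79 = 69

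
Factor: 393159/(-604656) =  - 2^ ( - 4)*3^(  -  1)*19^( - 1) * 593^1 = - 593/912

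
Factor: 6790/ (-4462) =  - 5^1*7^1*23^( - 1) =-35/23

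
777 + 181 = 958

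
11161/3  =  3720+1/3 = 3720.33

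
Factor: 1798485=3^1 * 5^1* 13^1*23^1*401^1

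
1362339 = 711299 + 651040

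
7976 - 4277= 3699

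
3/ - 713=- 3/713= - 0.00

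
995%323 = 26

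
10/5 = 2=2.00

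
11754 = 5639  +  6115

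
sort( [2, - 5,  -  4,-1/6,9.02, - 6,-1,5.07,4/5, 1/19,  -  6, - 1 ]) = [ -6,  -  6  , - 5, - 4,  -  1,- 1, - 1/6,1/19,4/5,2,5.07,9.02 ]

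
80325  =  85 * 945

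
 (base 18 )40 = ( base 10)72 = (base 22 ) 36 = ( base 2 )1001000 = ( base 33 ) 26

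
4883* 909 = 4438647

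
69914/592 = 118+ 29/296=118.10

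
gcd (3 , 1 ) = 1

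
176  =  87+89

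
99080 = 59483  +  39597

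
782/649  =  1 + 133/649 = 1.20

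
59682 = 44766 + 14916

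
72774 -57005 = 15769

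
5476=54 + 5422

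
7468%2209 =841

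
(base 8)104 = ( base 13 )53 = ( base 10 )68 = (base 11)62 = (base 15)48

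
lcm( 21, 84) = 84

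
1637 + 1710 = 3347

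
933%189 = 177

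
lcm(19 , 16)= 304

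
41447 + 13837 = 55284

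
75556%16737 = 8608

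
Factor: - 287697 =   -  3^1*41^1 * 2339^1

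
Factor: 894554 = 2^1*313^1*1429^1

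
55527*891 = 49474557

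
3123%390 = 3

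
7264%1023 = 103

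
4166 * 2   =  8332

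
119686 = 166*721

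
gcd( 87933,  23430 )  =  3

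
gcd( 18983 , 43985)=463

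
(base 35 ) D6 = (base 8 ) 715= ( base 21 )10k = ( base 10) 461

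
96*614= 58944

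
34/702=17/351 = 0.05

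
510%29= 17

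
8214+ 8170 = 16384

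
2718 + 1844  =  4562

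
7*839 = 5873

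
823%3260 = 823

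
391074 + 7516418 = 7907492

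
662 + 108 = 770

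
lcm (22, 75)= 1650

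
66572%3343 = 3055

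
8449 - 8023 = 426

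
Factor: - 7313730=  - 2^1*3^1*5^1*131^1*1861^1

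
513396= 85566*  6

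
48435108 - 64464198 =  - 16029090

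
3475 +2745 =6220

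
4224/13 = 324 + 12/13 = 324.92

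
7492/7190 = 1 + 151/3595= 1.04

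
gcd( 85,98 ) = 1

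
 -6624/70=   -  95+ 13/35= -94.63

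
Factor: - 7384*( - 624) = 4607616 = 2^7*3^1*13^2*71^1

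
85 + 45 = 130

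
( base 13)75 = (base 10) 96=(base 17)5B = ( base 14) 6c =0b1100000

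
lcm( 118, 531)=1062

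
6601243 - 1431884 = 5169359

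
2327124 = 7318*318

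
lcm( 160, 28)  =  1120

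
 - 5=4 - 9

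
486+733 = 1219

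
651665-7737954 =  -7086289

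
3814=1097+2717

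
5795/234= 24 + 179/234 = 24.76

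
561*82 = 46002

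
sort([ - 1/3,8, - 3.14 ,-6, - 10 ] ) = [-10 , -6, - 3.14 , - 1/3, 8 ] 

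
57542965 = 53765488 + 3777477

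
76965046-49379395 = 27585651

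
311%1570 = 311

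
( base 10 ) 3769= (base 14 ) 1533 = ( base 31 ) 3SI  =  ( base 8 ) 7271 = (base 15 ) 11b4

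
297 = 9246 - 8949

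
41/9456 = 41/9456 = 0.00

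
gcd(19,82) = 1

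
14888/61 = 244  +  4/61 = 244.07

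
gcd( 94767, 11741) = 1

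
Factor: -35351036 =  - 2^2*7^1 * 31^1*139^1*293^1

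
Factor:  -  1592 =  - 2^3*199^1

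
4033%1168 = 529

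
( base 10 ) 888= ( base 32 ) RO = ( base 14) 476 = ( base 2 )1101111000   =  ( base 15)3E3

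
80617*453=36519501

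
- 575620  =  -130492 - 445128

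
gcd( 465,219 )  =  3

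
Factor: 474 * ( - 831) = -393894 = -2^1 * 3^2*79^1*277^1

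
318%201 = 117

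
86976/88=10872/11= 988.36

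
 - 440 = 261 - 701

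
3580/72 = 49 + 13/18= 49.72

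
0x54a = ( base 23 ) 2ck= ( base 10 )1354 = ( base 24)28A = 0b10101001010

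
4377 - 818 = 3559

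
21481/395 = 54  +  151/395 = 54.38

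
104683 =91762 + 12921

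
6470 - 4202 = 2268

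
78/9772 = 39/4886  =  0.01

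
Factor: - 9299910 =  - 2^1*3^1*5^1*53^1*5849^1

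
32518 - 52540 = - 20022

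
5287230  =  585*9038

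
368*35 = 12880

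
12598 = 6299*2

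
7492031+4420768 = 11912799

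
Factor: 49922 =2^1*109^1*229^1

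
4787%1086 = 443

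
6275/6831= 6275/6831 = 0.92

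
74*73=5402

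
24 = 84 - 60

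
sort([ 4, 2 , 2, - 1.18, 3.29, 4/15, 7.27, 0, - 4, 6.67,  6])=[ -4,- 1.18, 0, 4/15, 2, 2,3.29, 4,6, 6.67,7.27 ]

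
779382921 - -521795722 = 1301178643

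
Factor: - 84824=  -  2^3 * 23^1*461^1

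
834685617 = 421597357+413088260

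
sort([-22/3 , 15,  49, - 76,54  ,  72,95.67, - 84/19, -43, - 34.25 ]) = [  -  76, - 43, - 34.25, - 22/3, - 84/19,15, 49 , 54 , 72,95.67 ] 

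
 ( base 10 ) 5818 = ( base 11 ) 440a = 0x16ba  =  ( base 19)G24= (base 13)2857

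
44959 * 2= 89918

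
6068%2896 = 276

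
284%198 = 86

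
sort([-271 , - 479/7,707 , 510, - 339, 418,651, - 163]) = [ - 339, - 271, - 163, - 479/7,418, 510 , 651,707]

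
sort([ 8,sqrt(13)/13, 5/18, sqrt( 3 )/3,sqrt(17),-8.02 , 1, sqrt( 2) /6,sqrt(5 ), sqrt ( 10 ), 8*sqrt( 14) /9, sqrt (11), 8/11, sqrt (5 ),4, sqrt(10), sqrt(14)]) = [  -  8.02,sqrt(2 ) /6, sqrt ( 13)/13,5/18, sqrt(3 ) /3, 8/11, 1, sqrt ( 5 ),sqrt(5), sqrt( 10) , sqrt( 10),sqrt ( 11 ), 8*sqrt( 14 )/9, sqrt( 14 ), 4,sqrt( 17),  8]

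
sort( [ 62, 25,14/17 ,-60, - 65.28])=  [ - 65.28, - 60, 14/17,25, 62 ]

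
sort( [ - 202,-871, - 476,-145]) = [ - 871, - 476,- 202, - 145]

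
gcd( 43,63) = 1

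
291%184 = 107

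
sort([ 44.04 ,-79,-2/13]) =[-79, - 2/13, 44.04 ] 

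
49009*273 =13379457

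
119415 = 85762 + 33653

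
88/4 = 22= 22.00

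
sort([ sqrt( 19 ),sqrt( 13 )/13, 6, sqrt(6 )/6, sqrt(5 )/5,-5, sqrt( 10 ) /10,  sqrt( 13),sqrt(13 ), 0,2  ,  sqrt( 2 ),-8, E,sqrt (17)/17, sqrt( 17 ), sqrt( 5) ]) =[ - 8, - 5,  0,sqrt( 17 )/17, sqrt(13 )/13, sqrt ( 10 )/10, sqrt(6 )/6, sqrt (5 )/5, sqrt( 2 ), 2, sqrt(5 ) , E, sqrt( 13),sqrt( 13 ),sqrt( 17), sqrt (19), 6 ]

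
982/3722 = 491/1861 = 0.26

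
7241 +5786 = 13027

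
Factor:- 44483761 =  - 7^1*47^1*135209^1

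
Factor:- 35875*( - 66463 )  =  2384360125 = 5^3*7^1*41^1 *66463^1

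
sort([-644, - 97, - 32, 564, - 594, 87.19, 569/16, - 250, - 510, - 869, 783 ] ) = [ - 869, - 644, - 594, - 510 , - 250,-97,-32, 569/16,87.19, 564 , 783]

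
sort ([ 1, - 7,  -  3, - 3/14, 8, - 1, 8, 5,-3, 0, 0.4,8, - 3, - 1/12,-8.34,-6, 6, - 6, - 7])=[  -  8.34,-7, - 7  ,-6, - 6,-3,  -  3, - 3,- 1,-3/14, - 1/12,0,0.4, 1,5, 6, 8, 8 , 8 ] 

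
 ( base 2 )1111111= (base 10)127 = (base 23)5c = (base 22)5h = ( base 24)57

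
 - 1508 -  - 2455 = 947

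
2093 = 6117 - 4024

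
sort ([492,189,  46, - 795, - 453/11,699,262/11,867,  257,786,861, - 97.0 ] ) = [ - 795, - 97.0, - 453/11,262/11 , 46,  189, 257,492, 699, 786,861,867]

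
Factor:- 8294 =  -2^1*11^1*13^1*29^1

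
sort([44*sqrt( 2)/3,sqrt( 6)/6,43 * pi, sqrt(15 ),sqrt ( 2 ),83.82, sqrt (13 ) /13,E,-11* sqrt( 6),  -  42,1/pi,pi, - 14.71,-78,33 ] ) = [-78 , - 42, - 11*sqrt(6),-14.71,  sqrt( 13 ) /13,1/pi,sqrt( 6)/6,sqrt(2 ),E,  pi,sqrt( 15), 44*sqrt( 2)/3, 33,83.82, 43*pi ] 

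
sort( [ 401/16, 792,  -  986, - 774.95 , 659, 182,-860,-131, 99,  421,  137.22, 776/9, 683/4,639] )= [ - 986,-860, - 774.95,-131,401/16, 776/9,  99, 137.22,683/4,182, 421,639, 659, 792 ] 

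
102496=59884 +42612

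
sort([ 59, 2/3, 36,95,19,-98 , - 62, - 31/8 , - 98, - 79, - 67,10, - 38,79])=[ - 98, - 98, - 79,  -  67, - 62, - 38,-31/8, 2/3,10,19, 36, 59, 79,95 ] 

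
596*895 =533420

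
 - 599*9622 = -5763578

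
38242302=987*38746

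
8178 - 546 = 7632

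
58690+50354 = 109044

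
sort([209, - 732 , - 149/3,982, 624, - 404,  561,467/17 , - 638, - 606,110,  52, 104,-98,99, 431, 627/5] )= [ - 732, - 638,-606, - 404 , - 98, - 149/3, 467/17, 52 , 99,104  ,  110,  627/5, 209, 431, 561, 624, 982 ]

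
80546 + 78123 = 158669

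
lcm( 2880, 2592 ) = 25920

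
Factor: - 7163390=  - 2^1  *  5^1*13^1*55103^1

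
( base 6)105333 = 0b10001100011001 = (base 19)15GH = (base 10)8985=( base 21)k7i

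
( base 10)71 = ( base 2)1000111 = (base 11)65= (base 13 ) 56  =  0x47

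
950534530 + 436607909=1387142439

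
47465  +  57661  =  105126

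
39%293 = 39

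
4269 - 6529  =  -2260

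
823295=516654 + 306641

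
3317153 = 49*67697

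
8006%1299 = 212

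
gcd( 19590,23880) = 30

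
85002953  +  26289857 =111292810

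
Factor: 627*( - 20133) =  - 12623391= - 3^3*11^1*19^1*2237^1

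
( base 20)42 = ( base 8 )122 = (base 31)2k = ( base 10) 82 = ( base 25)37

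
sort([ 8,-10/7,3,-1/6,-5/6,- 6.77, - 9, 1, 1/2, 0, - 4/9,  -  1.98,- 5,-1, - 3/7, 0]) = [ - 9,- 6.77,- 5, - 1.98, - 10/7,-1 , - 5/6, - 4/9, - 3/7, - 1/6,0, 0, 1/2, 1, 3, 8]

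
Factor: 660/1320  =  2^(  -  1 ) =1/2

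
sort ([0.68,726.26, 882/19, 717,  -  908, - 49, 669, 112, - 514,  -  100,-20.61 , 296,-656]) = [ - 908,-656, -514, -100,- 49,-20.61 , 0.68,882/19, 112, 296, 669, 717,726.26]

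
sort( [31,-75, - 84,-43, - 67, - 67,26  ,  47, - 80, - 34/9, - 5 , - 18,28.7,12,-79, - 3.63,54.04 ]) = [-84 , - 80, -79, - 75,-67,  -  67,  -  43, - 18, - 5 , - 34/9, - 3.63 , 12,26, 28.7, 31 , 47,  54.04]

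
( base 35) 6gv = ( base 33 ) 79L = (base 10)7941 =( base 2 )1111100000101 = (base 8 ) 17405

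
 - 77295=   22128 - 99423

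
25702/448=12851/224 = 57.37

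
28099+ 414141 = 442240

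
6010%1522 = 1444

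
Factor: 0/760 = 0 = 0^1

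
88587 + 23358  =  111945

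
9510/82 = 4755/41 = 115.98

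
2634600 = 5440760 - 2806160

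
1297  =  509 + 788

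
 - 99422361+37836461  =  -61585900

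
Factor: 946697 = 946697^1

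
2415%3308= 2415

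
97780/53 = 1844 + 48/53  =  1844.91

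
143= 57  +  86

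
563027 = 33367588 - 32804561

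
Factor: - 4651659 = -3^2*17^1*30403^1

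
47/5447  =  47/5447 = 0.01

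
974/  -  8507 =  - 974/8507 = - 0.11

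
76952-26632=50320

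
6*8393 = 50358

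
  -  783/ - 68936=783/68936 = 0.01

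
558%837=558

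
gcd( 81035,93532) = 1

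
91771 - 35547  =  56224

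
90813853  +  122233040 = 213046893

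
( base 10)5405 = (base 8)12435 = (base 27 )7B5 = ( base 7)21521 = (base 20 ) da5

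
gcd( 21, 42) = 21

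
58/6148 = 1/106 = 0.01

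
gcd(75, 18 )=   3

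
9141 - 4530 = 4611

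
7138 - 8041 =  - 903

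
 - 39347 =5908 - 45255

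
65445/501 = 130 + 105/167 = 130.63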